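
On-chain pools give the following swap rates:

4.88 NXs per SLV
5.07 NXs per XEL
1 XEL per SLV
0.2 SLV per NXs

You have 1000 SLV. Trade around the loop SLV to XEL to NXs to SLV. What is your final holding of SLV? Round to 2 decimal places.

1014.00

1000 SLV × 1 = 1000 XEL
1000 XEL × 5.07 = 5070 NXs
5070 NXs × 0.2 = 1014 SLV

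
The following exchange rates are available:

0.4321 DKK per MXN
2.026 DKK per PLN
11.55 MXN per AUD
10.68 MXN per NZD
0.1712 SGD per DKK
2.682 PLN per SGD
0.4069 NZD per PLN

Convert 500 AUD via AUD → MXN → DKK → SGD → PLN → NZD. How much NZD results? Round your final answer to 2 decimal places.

466.22

500 AUD × 11.55 = 5775 MXN
5775 MXN × 0.4321 = 2495.3775 DKK
2495.3775 DKK × 0.1712 = 427.208628 SGD
427.208628 SGD × 2.682 = 1145.773540296 PLN
1145.773540296 PLN × 0.4069 = 466.2152535464424 NZD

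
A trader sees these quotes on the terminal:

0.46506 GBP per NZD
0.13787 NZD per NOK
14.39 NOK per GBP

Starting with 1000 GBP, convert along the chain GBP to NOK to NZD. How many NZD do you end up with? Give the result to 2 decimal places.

1000 GBP × 14.39 = 14390 NOK
14390 NOK × 0.13787 = 1983.9493 NZD

1983.95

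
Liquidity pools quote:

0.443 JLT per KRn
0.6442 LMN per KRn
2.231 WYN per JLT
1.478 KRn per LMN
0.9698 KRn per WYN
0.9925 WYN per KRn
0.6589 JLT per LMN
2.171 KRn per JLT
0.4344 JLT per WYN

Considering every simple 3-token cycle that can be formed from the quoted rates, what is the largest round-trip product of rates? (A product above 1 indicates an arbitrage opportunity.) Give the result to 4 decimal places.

WYN→KRn→JLT→WYN: 0.9698 × 0.443 × 2.231 = 0.95849
WYN→JLT→KRn→WYN: 0.4344 × 2.171 × 0.9925 = 0.93601
JLT→KRn→LMN→JLT: 2.171 × 0.6442 × 0.6589 = 0.92151
Maximum is WYN→KRn→JLT→WYN at 0.9585; no arbitrage — every cycle loses value.

0.9585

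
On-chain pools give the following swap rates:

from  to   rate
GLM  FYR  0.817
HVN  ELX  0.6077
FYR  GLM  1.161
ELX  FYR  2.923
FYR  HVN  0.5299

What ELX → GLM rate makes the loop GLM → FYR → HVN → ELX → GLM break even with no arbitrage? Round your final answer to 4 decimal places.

3.8010

Known legs of the cycle: 0.817 × 0.5299 × 0.6077 = 0.26309052791
For no arbitrage the full-cycle product must be 1, so the missing rate is 1 / 0.26309052791 ≈ 3.800973.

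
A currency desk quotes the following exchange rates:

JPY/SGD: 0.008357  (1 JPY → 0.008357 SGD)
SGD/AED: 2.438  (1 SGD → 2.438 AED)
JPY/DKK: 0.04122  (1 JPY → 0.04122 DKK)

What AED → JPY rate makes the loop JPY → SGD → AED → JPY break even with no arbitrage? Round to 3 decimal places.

49.081

Known legs of the cycle: 0.008357 × 2.438 = 0.020374366
For no arbitrage the full-cycle product must be 1, so the missing rate is 1 / 0.020374366 ≈ 49.08128.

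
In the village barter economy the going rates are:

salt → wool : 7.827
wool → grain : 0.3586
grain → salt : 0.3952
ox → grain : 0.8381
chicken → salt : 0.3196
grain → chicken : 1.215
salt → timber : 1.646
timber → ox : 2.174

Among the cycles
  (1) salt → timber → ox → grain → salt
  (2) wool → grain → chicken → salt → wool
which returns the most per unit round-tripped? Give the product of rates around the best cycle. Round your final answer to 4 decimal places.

(1) 1.646 × 2.174 × 0.8381 × 0.3952 = 1.18523
(2) 0.3586 × 1.215 × 0.3196 × 7.827 = 1.08991
Highest is cycle (1) at 1.1852 (>1, arbitrage).

1.1852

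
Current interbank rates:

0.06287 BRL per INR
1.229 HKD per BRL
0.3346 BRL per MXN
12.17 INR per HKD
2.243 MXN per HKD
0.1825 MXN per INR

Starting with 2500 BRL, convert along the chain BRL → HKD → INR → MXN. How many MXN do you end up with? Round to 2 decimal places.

2500 BRL × 1.229 = 3072.5 HKD
3072.5 HKD × 12.17 = 37392.325 INR
37392.325 INR × 0.1825 = 6824.0993125 MXN

6824.10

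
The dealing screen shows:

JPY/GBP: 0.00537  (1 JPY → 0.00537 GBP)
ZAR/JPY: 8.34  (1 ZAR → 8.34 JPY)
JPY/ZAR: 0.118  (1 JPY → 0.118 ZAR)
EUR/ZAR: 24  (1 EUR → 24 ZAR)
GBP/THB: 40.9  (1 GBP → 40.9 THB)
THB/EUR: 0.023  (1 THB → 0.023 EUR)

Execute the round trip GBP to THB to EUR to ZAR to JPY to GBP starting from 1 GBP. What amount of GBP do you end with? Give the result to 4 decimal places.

1 GBP × 40.9 = 40.9 THB
40.9 THB × 0.023 = 0.9407 EUR
0.9407 EUR × 24 = 22.5768 ZAR
22.5768 ZAR × 8.34 = 188.290512 JPY
188.290512 JPY × 0.00537 = 1.01112004944 GBP

1.0111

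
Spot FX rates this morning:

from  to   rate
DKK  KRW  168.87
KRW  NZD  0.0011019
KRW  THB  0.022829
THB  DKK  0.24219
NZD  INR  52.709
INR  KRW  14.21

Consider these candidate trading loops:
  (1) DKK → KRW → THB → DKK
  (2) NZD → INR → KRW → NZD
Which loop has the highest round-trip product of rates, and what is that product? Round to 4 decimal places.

(1) 168.87 × 0.022829 × 0.24219 = 0.93367
(2) 52.709 × 14.21 × 0.0011019 = 0.82532
Highest is cycle (1) at 0.9337 (≤1, no arbitrage).

0.9337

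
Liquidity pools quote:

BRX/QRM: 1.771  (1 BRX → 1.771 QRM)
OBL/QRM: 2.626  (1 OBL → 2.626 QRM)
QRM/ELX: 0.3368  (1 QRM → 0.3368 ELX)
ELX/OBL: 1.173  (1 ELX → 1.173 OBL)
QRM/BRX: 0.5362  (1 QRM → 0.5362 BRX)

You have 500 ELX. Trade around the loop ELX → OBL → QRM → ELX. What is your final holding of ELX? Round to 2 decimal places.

518.72

500 ELX × 1.173 = 586.5 OBL
586.5 OBL × 2.626 = 1540.149 QRM
1540.149 QRM × 0.3368 = 518.7221832 ELX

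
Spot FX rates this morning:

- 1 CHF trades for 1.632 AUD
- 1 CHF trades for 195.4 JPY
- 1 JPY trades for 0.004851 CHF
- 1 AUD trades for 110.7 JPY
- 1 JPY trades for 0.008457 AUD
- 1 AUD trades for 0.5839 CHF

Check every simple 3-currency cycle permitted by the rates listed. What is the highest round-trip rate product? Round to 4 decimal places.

JPY→AUD→CHF→JPY: 0.008457 × 0.5839 × 195.4 = 0.96489
JPY→CHF→AUD→JPY: 0.004851 × 1.632 × 110.7 = 0.87639
Maximum is JPY→AUD→CHF→JPY at 0.9649; no arbitrage — every cycle loses value.

0.9649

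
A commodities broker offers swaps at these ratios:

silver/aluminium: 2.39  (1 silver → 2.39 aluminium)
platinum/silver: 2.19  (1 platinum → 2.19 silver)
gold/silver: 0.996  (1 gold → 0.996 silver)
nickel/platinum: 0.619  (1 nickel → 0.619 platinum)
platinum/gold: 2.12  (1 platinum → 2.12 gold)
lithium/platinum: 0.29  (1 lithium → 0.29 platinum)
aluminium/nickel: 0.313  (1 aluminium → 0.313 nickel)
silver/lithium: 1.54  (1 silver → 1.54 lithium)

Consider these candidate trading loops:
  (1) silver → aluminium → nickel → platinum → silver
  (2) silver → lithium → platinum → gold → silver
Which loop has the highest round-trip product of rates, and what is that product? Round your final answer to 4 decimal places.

1.0141

(1) 2.39 × 0.313 × 0.619 × 2.19 = 1.01409
(2) 1.54 × 0.29 × 2.12 × 0.996 = 0.94300
Highest is cycle (1) at 1.0141 (>1, arbitrage).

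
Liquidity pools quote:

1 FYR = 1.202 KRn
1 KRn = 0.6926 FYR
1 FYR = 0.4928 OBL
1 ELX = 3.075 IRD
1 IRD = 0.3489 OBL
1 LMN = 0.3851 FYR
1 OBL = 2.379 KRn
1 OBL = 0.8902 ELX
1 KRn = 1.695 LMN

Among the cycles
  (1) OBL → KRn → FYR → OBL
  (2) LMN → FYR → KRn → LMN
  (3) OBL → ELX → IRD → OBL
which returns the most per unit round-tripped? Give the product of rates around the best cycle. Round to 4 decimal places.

(1) 2.379 × 0.6926 × 0.4928 = 0.81198
(2) 0.3851 × 1.202 × 1.695 = 0.78460
(3) 0.8902 × 3.075 × 0.3489 = 0.95507
Highest is cycle (3) at 0.9551 (≤1, no arbitrage).

0.9551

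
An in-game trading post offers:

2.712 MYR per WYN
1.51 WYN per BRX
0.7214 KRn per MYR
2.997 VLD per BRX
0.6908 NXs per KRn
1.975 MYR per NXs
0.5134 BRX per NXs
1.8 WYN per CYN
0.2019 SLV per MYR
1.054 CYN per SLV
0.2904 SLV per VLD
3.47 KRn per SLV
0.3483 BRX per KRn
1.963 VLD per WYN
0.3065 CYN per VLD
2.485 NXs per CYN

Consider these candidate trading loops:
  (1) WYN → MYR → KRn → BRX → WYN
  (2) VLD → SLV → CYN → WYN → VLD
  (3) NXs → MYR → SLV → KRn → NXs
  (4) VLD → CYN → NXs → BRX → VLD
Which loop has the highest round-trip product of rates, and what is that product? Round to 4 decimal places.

1.1719

(1) 2.712 × 0.7214 × 0.3483 × 1.51 = 1.02895
(2) 0.2904 × 1.054 × 1.8 × 1.963 = 1.08151
(3) 1.975 × 0.2019 × 3.47 × 0.6908 = 0.95584
(4) 0.3065 × 2.485 × 0.5134 × 2.997 = 1.17192
Highest is cycle (4) at 1.1719 (>1, arbitrage).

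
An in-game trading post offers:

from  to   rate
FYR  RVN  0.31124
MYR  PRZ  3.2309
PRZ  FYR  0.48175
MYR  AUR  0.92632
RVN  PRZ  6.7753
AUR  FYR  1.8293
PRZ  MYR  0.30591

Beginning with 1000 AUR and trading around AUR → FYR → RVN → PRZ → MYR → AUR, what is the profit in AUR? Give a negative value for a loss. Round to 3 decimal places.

1000 AUR × 1.8293 = 1829.3 FYR
1829.3 FYR × 0.31124 = 569.351332 RVN
569.351332 RVN × 6.7753 = 3857.5260796996 PRZ
3857.5260796996 PRZ × 0.30591 = 1180.055803040904636 MYR
1180.055803040904636 MYR × 0.92632 = 1093.10929147285078241952 AUR
Net change: 1093.10929147285078241952 − 1000 = 93.10929147285078241952 AUR

93.109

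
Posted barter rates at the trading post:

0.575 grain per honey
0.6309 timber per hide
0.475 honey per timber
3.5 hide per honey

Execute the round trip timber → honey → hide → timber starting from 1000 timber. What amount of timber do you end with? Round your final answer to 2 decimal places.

1048.87

1000 timber × 0.475 = 475 honey
475 honey × 3.5 = 1662.5 hide
1662.5 hide × 0.6309 = 1048.87125 timber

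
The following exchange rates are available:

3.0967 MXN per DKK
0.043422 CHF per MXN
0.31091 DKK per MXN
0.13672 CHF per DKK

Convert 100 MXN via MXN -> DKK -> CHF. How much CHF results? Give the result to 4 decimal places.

100 MXN × 0.31091 = 31.091 DKK
31.091 DKK × 0.13672 = 4.25076152 CHF

4.2508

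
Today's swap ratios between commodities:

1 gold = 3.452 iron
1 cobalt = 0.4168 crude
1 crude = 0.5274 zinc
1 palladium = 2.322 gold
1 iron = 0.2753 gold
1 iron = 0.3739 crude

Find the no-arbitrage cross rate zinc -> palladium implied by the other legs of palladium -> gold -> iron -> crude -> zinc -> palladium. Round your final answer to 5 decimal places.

Known legs of the cycle: 2.322 × 3.452 × 0.3739 × 0.5274 = 1.58062407690384
For no arbitrage the full-cycle product must be 1, so the missing rate is 1 / 1.58062407690384 ≈ 0.6326615.

0.63266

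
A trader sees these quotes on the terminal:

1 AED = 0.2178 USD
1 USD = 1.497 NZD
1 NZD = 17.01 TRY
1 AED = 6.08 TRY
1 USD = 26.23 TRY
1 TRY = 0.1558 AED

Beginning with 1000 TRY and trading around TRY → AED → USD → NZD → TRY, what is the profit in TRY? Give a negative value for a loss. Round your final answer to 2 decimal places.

-135.92

1000 TRY × 0.1558 = 155.8 AED
155.8 AED × 0.2178 = 33.93324 USD
33.93324 USD × 1.497 = 50.79806028 NZD
50.79806028 NZD × 17.01 = 864.0750053628 TRY
Net change: 864.0750053628 − 1000 = -135.9249946372 TRY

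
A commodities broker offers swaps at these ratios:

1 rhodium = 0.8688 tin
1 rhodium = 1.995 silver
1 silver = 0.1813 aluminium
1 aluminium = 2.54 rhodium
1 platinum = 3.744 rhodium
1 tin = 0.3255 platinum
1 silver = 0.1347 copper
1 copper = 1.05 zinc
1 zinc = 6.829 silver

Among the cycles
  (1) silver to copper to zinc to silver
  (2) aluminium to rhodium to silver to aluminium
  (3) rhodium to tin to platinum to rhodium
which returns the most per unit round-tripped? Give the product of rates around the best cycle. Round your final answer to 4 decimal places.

(1) 0.1347 × 1.05 × 6.829 = 0.96586
(2) 2.54 × 1.995 × 0.1813 = 0.91870
(3) 0.8688 × 0.3255 × 3.744 = 1.05878
Highest is cycle (3) at 1.0588 (>1, arbitrage).

1.0588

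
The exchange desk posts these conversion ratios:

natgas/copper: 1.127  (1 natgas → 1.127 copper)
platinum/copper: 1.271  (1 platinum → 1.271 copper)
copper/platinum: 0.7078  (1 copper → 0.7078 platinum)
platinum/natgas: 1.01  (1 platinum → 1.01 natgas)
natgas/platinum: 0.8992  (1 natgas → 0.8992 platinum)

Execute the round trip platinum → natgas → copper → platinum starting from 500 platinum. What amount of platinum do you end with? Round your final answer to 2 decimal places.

500 platinum × 1.01 = 505 natgas
505 natgas × 1.127 = 569.135 copper
569.135 copper × 0.7078 = 402.833753 platinum

402.83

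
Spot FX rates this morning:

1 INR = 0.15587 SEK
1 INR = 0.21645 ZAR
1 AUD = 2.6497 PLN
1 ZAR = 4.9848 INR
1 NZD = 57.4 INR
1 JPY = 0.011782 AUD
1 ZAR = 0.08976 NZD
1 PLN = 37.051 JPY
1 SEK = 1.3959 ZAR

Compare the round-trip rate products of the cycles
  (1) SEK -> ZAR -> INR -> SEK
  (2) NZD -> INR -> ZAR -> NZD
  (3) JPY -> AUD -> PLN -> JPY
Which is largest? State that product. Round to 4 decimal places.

(1) 1.3959 × 4.9848 × 0.15587 = 1.08459
(2) 57.4 × 0.21645 × 0.08976 = 1.11520
(3) 0.011782 × 2.6497 × 37.051 = 1.15669
Highest is cycle (3) at 1.1567 (>1, arbitrage).

1.1567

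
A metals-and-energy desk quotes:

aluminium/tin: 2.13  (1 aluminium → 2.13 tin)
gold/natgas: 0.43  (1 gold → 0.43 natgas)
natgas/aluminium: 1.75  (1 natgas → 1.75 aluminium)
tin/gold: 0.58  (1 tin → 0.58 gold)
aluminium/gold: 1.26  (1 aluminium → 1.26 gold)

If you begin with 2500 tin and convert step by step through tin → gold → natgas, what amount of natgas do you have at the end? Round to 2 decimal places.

2500 tin × 0.58 = 1450 gold
1450 gold × 0.43 = 623.5 natgas

623.50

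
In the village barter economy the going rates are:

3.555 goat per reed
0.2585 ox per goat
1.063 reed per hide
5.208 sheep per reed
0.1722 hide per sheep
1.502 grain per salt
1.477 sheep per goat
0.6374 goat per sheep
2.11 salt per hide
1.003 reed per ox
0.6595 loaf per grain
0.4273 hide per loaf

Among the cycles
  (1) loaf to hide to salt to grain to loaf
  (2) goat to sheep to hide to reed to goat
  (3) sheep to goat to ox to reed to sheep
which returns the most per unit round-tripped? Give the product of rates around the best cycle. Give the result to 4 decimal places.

(1) 0.4273 × 2.11 × 1.502 × 0.6595 = 0.89310
(2) 1.477 × 0.1722 × 1.063 × 3.555 = 0.96114
(3) 0.6374 × 0.2585 × 1.003 × 5.208 = 0.86069
Highest is cycle (2) at 0.9611 (≤1, no arbitrage).

0.9611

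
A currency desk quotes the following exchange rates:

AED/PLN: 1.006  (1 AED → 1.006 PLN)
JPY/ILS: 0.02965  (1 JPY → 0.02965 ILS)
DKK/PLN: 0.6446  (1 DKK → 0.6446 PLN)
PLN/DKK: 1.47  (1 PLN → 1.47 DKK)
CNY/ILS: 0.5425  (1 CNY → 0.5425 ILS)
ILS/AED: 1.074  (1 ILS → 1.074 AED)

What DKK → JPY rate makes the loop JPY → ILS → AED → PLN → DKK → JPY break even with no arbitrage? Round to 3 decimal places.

Known legs of the cycle: 0.02965 × 1.074 × 1.006 × 1.47 = 0.047091691962
For no arbitrage the full-cycle product must be 1, so the missing rate is 1 / 0.047091691962 ≈ 21.23517.

21.235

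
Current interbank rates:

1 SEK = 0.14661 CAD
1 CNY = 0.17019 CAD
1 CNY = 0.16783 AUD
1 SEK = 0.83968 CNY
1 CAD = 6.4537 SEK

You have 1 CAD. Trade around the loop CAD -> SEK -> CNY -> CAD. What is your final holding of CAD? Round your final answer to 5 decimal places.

0.92227

1 CAD × 6.4537 = 6.4537 SEK
6.4537 SEK × 0.83968 = 5.419042816 CNY
5.419042816 CNY × 0.17019 = 0.92226689685504 CAD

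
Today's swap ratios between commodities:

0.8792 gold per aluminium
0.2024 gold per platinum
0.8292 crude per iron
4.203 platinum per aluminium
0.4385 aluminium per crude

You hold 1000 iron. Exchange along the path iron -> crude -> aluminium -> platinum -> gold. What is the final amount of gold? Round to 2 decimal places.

309.31

1000 iron × 0.8292 = 829.2 crude
829.2 crude × 0.4385 = 363.6042 aluminium
363.6042 aluminium × 4.203 = 1528.2284526 platinum
1528.2284526 platinum × 0.2024 = 309.31343880624 gold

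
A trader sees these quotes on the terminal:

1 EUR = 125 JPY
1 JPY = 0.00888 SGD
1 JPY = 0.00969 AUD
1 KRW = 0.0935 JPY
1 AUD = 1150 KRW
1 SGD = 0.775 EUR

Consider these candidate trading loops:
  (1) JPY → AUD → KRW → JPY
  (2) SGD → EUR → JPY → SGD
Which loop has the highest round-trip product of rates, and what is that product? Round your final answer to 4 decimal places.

1.0419

(1) 0.00969 × 1150 × 0.0935 = 1.04192
(2) 0.775 × 125 × 0.00888 = 0.86025
Highest is cycle (1) at 1.0419 (>1, arbitrage).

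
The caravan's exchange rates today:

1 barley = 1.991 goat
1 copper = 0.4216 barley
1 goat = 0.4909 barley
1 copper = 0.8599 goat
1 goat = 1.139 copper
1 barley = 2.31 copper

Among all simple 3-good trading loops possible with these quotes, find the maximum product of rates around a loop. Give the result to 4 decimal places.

0.9751

goat→barley→copper→goat: 0.4909 × 2.31 × 0.8599 = 0.97511
goat→copper→barley→goat: 1.139 × 0.4216 × 1.991 = 0.95608
Maximum is goat→barley→copper→goat at 0.9751; no arbitrage — every cycle loses value.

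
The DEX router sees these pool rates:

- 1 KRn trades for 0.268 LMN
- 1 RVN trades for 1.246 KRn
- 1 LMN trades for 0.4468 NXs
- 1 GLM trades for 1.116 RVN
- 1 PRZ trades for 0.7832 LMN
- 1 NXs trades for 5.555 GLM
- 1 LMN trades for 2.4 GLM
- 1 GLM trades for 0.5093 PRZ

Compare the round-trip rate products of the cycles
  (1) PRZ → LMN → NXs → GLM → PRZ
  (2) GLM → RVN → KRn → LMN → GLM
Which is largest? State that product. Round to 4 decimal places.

(1) 0.7832 × 0.4468 × 5.555 × 0.5093 = 0.99002
(2) 1.116 × 1.246 × 0.268 × 2.4 = 0.89439
Highest is cycle (1) at 0.9900 (≤1, no arbitrage).

0.9900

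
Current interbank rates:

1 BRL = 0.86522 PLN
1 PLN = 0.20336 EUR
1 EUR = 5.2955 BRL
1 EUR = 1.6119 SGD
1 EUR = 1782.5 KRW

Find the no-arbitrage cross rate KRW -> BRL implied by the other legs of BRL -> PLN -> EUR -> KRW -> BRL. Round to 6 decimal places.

0.003188

Known legs of the cycle: 0.86522 × 0.20336 × 1782.5 = 313.632905624
For no arbitrage the full-cycle product must be 1, so the missing rate is 1 / 313.632905624 ≈ 0.00318844.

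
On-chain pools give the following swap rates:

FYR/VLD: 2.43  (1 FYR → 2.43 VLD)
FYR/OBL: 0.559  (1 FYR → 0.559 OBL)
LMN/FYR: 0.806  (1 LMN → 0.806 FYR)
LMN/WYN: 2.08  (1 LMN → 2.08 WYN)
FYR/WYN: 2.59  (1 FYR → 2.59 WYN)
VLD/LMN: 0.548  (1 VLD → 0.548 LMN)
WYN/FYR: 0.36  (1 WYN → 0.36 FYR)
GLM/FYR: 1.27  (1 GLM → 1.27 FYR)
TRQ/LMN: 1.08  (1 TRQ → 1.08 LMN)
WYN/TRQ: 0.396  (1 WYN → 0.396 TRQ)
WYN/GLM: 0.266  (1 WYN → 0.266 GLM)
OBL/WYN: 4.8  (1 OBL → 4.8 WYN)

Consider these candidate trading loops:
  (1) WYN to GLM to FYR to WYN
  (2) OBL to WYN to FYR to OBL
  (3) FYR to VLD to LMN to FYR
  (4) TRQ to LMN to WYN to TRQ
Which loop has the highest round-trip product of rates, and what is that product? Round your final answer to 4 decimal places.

(1) 0.266 × 1.27 × 2.59 = 0.87495
(2) 4.8 × 0.36 × 0.559 = 0.96595
(3) 2.43 × 0.548 × 0.806 = 1.07330
(4) 1.08 × 2.08 × 0.396 = 0.88957
Highest is cycle (3) at 1.0733 (>1, arbitrage).

1.0733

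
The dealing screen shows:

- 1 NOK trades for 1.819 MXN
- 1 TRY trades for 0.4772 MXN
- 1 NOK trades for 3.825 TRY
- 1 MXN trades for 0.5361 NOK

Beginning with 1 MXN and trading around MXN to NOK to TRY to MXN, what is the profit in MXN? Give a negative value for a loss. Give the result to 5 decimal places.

-0.02146

1 MXN × 0.5361 = 0.5361 NOK
0.5361 NOK × 3.825 = 2.0505825 TRY
2.0505825 TRY × 0.4772 = 0.978537969 MXN
Net change: 0.978537969 − 1 = -0.021462031 MXN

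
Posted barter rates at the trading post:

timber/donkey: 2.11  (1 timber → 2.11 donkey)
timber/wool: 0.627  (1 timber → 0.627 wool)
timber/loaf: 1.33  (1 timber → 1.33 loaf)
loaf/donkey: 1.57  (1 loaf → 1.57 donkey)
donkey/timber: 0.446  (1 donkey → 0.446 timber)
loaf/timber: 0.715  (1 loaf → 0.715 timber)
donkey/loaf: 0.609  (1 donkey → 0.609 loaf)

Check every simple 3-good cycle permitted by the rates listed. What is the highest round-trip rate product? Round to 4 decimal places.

0.9313

loaf→donkey→timber→loaf: 1.57 × 0.446 × 1.33 = 0.93129
loaf→timber→donkey→loaf: 0.715 × 2.11 × 0.609 = 0.91877
Maximum is loaf→donkey→timber→loaf at 0.9313; no arbitrage — every cycle loses value.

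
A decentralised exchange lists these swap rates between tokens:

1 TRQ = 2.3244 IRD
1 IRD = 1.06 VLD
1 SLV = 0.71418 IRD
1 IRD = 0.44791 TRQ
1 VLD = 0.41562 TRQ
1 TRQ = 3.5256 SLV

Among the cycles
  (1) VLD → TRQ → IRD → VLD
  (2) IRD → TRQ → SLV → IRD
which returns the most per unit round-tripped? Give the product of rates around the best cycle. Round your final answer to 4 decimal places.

(1) 0.41562 × 2.3244 × 1.06 = 1.02403
(2) 0.44791 × 3.5256 × 0.71418 = 1.12780
Highest is cycle (2) at 1.1278 (>1, arbitrage).

1.1278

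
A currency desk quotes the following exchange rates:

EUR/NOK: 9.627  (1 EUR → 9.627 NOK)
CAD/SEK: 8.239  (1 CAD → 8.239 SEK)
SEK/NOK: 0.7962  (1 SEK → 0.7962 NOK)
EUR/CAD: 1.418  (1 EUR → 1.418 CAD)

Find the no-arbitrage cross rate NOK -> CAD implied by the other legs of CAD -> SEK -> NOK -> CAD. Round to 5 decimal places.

Known legs of the cycle: 8.239 × 0.7962 = 6.5598918
For no arbitrage the full-cycle product must be 1, so the missing rate is 1 / 6.5598918 ≈ 0.1524415.

0.15244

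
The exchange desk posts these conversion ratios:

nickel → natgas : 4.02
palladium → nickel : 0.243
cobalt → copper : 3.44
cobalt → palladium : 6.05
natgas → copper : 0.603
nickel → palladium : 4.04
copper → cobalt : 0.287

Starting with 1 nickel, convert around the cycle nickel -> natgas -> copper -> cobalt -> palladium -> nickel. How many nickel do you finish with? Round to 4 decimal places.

1.0228

1 nickel × 4.02 = 4.02 natgas
4.02 natgas × 0.603 = 2.42406 copper
2.42406 copper × 0.287 = 0.69570522 cobalt
0.69570522 cobalt × 6.05 = 4.209016581 palladium
4.209016581 palladium × 0.243 = 1.022791029183 nickel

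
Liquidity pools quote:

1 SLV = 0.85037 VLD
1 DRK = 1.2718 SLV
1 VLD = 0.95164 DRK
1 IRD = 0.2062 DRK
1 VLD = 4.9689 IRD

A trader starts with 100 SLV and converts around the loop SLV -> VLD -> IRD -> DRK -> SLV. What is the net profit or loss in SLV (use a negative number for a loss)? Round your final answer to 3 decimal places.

100 SLV × 0.85037 = 85.037 VLD
85.037 VLD × 4.9689 = 422.5403493 IRD
422.5403493 IRD × 0.2062 = 87.12782002566 DRK
87.12782002566 DRK × 1.2718 = 110.809161508634388 SLV
Net change: 110.809161508634388 − 100 = 10.809161508634388 SLV

10.809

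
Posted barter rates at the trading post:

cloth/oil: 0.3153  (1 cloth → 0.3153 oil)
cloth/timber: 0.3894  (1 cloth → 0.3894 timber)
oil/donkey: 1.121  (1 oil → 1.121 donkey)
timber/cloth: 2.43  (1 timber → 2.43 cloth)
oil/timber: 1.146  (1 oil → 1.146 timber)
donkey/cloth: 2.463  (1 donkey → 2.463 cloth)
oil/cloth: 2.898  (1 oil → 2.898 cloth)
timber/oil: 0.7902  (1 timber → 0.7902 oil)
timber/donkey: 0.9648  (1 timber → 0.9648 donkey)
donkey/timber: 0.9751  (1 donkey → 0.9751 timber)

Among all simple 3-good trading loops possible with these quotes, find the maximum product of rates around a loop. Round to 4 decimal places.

0.9253

timber→donkey→cloth→timber: 0.9648 × 2.463 × 0.3894 = 0.92533
oil→cloth→timber→oil: 2.898 × 0.3894 × 0.7902 = 0.89173
oil→timber→cloth→oil: 1.146 × 2.43 × 0.3153 = 0.87804
oil→donkey→cloth→oil: 1.121 × 2.463 × 0.3153 = 0.87055
oil→donkey→timber→oil: 1.121 × 0.9751 × 0.7902 = 0.86376
Maximum is timber→donkey→cloth→timber at 0.9253; no arbitrage — every cycle loses value.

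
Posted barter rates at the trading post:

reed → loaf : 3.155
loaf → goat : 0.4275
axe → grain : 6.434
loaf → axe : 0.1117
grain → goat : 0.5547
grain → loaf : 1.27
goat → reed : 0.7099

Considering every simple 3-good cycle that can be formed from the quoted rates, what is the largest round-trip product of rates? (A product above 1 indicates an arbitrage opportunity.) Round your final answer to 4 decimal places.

goat→reed→loaf→goat: 0.7099 × 3.155 × 0.4275 = 0.95749
grain→loaf→axe→grain: 1.27 × 0.1117 × 6.434 = 0.91272
Maximum is goat→reed→loaf→goat at 0.9575; no arbitrage — every cycle loses value.

0.9575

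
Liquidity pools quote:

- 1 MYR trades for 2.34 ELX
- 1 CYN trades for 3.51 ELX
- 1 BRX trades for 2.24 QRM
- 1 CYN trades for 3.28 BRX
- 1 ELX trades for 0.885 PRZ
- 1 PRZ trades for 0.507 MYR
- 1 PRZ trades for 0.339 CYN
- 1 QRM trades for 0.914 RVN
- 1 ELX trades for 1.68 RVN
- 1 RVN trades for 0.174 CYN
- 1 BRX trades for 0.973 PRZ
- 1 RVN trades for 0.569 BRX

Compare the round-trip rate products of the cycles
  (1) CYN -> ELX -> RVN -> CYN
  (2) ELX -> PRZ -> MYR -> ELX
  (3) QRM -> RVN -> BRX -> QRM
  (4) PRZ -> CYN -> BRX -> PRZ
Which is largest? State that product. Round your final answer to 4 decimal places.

(1) 3.51 × 1.68 × 0.174 = 1.02604
(2) 0.885 × 0.507 × 2.34 = 1.04995
(3) 0.914 × 0.569 × 2.24 = 1.16495
(4) 0.339 × 3.28 × 0.973 = 1.08190
Highest is cycle (3) at 1.1649 (>1, arbitrage).

1.1649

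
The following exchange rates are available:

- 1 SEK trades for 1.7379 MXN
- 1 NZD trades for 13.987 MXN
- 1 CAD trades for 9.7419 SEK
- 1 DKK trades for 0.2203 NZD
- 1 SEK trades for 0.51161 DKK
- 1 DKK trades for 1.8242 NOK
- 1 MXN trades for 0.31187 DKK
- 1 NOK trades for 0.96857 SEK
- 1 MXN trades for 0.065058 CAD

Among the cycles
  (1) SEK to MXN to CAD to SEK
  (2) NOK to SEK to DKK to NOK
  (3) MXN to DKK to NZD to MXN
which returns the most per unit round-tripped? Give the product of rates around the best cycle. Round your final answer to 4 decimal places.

1.1015

(1) 1.7379 × 0.065058 × 9.7419 = 1.10146
(2) 0.96857 × 0.51161 × 1.8242 = 0.90395
(3) 0.31187 × 0.2203 × 13.987 = 0.96098
Highest is cycle (1) at 1.1015 (>1, arbitrage).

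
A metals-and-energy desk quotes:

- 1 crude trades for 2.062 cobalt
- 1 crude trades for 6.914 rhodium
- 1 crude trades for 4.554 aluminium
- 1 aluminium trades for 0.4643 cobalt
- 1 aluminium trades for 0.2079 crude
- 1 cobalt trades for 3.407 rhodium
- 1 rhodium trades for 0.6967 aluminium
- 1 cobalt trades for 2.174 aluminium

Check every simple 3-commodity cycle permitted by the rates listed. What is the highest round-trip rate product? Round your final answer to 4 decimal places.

aluminium→cobalt→rhodium→aluminium: 0.4643 × 3.407 × 0.6967 = 1.10209
aluminium→crude→rhodium→aluminium: 0.2079 × 6.914 × 0.6967 = 1.00145
aluminium→crude→cobalt→aluminium: 0.2079 × 2.062 × 2.174 = 0.93197
Maximum is aluminium→cobalt→rhodium→aluminium at 1.1021; arbitrage exists.

1.1021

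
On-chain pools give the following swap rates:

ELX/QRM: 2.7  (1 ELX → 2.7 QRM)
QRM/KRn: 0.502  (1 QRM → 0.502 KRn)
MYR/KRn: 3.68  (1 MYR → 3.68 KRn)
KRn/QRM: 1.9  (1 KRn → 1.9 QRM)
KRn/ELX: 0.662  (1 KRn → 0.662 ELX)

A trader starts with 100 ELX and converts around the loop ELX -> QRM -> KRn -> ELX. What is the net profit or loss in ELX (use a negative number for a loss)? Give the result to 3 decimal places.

100 ELX × 2.7 = 270 QRM
270 QRM × 0.502 = 135.54 KRn
135.54 KRn × 0.662 = 89.72748 ELX
Net change: 89.72748 − 100 = -10.27252 ELX

-10.273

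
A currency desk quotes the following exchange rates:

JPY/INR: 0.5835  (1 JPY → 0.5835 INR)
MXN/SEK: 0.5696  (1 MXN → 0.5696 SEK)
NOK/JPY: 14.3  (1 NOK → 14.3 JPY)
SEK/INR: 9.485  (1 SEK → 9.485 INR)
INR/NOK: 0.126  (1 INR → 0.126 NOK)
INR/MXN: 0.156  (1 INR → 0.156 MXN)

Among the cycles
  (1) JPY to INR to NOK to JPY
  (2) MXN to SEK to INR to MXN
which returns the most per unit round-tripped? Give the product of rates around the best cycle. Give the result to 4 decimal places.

(1) 0.5835 × 0.126 × 14.3 = 1.05135
(2) 0.5696 × 9.485 × 0.156 = 0.84281
Highest is cycle (1) at 1.0514 (>1, arbitrage).

1.0514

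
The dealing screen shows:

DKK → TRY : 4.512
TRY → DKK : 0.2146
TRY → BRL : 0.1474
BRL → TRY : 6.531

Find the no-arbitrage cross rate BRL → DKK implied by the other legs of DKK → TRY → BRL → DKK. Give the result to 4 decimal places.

1.5036

Known legs of the cycle: 4.512 × 0.1474 = 0.6650688
For no arbitrage the full-cycle product must be 1, so the missing rate is 1 / 0.6650688 ≈ 1.503604.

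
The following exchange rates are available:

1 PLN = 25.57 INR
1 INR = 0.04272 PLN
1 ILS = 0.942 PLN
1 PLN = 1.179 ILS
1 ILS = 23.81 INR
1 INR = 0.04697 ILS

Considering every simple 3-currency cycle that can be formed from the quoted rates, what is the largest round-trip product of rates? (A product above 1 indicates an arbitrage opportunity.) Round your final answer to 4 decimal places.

PLN→ILS→INR→PLN: 1.179 × 23.81 × 0.04272 = 1.19924
PLN→INR→ILS→PLN: 25.57 × 0.04697 × 0.942 = 1.13136
Maximum is PLN→ILS→INR→PLN at 1.1992; arbitrage exists.

1.1992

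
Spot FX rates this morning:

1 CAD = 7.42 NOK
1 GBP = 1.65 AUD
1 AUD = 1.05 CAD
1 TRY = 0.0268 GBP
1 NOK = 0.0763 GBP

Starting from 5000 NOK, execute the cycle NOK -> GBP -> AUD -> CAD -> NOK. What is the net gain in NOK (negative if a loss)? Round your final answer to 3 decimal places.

5000 NOK × 0.0763 = 381.5 GBP
381.5 GBP × 1.65 = 629.475 AUD
629.475 AUD × 1.05 = 660.94875 CAD
660.94875 CAD × 7.42 = 4904.239725 NOK
Net change: 4904.239725 − 5000 = -95.760275 NOK

-95.760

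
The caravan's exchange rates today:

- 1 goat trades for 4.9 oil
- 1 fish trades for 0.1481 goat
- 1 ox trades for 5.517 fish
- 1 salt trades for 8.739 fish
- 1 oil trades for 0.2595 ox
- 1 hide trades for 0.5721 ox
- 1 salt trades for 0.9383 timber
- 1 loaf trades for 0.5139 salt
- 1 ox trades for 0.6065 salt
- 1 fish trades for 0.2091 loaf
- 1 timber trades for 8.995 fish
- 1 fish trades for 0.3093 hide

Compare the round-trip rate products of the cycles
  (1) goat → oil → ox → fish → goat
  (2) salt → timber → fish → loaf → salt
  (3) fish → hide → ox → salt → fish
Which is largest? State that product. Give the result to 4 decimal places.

(1) 4.9 × 0.2595 × 5.517 × 0.1481 = 1.03894
(2) 0.9383 × 8.995 × 0.2091 × 0.5139 = 0.90693
(3) 0.3093 × 0.5721 × 0.6065 × 8.739 = 0.93787
Highest is cycle (1) at 1.0389 (>1, arbitrage).

1.0389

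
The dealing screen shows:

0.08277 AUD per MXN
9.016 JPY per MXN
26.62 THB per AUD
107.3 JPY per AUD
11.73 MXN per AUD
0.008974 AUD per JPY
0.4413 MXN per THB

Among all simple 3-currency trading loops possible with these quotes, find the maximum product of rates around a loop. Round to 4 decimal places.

AUD→THB→MXN→AUD: 26.62 × 0.4413 × 0.08277 = 0.97233
AUD→MXN→JPY→AUD: 11.73 × 9.016 × 0.008974 = 0.94907
Maximum is AUD→THB→MXN→AUD at 0.9723; no arbitrage — every cycle loses value.

0.9723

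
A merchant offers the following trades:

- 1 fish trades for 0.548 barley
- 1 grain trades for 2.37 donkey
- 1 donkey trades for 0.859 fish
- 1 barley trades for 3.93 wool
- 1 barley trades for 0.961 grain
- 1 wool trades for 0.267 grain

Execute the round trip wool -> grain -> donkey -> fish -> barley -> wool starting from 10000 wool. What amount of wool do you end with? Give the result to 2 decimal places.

10000 wool × 0.267 = 2670 grain
2670 grain × 2.37 = 6327.9 donkey
6327.9 donkey × 0.859 = 5435.6661 fish
5435.6661 fish × 0.548 = 2978.7450228 barley
2978.7450228 barley × 3.93 = 11706.467939604 wool

11706.47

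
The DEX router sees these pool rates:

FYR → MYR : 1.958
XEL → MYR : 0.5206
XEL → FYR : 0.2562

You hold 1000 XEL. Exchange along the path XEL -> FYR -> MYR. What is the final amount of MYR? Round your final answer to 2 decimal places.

1000 XEL × 0.2562 = 256.2 FYR
256.2 FYR × 1.958 = 501.6396 MYR

501.64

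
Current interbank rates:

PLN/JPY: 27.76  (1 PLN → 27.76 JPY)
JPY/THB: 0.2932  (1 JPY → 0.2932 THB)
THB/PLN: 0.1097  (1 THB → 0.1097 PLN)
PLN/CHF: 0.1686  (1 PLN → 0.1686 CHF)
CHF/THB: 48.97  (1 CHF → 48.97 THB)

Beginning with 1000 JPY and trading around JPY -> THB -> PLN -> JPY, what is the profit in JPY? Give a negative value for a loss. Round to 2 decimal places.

1000 JPY × 0.2932 = 293.2 THB
293.2 THB × 0.1097 = 32.16404 PLN
32.16404 PLN × 27.76 = 892.8737504 JPY
Net change: 892.8737504 − 1000 = -107.1262496 JPY

-107.13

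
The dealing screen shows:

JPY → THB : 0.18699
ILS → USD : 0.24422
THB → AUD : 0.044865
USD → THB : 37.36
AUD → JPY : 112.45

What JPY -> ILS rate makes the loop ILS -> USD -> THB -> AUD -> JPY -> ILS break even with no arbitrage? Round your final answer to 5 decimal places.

Known legs of the cycle: 0.24422 × 37.36 × 0.044865 × 112.45 = 46.0315105050996
For no arbitrage the full-cycle product must be 1, so the missing rate is 1 / 46.0315105050996 ≈ 0.0217242.

0.02172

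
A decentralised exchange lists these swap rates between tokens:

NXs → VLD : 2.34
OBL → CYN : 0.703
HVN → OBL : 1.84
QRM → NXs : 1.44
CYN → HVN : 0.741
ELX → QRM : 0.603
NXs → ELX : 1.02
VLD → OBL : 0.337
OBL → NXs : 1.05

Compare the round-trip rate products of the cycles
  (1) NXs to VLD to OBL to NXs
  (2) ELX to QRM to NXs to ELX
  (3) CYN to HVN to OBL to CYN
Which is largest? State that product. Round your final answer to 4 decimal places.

0.9585

(1) 2.34 × 0.337 × 1.05 = 0.82801
(2) 0.603 × 1.44 × 1.02 = 0.88569
(3) 0.741 × 1.84 × 0.703 = 0.95850
Highest is cycle (3) at 0.9585 (≤1, no arbitrage).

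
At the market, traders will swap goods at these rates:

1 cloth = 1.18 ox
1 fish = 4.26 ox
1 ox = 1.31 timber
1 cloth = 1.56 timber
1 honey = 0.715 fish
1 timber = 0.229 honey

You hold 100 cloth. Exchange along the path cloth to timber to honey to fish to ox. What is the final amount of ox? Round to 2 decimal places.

108.81

100 cloth × 1.56 = 156 timber
156 timber × 0.229 = 35.724 honey
35.724 honey × 0.715 = 25.54266 fish
25.54266 fish × 4.26 = 108.8117316 ox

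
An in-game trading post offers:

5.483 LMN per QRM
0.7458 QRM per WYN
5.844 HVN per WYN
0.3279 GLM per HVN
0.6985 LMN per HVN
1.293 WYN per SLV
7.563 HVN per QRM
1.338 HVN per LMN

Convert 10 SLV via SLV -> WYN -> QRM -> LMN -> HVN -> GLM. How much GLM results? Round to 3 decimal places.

10 SLV × 1.293 = 12.93 WYN
12.93 WYN × 0.7458 = 9.643194 QRM
9.643194 QRM × 5.483 = 52.873632702 LMN
52.873632702 LMN × 1.338 = 70.744920555276 HVN
70.744920555276 HVN × 0.3279 = 23.1972594500750004 GLM

23.197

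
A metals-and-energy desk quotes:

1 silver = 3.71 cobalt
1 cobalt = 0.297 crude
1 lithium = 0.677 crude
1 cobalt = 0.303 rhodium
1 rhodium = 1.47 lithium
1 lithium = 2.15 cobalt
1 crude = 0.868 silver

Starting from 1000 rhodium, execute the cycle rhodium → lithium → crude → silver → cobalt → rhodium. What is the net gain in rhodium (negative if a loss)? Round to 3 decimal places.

1000 rhodium × 1.47 = 1470 lithium
1470 lithium × 0.677 = 995.19 crude
995.19 crude × 0.868 = 863.82492 silver
863.82492 silver × 3.71 = 3204.7904532 cobalt
3204.7904532 cobalt × 0.303 = 971.0515073196 rhodium
Net change: 971.0515073196 − 1000 = -28.9484926804 rhodium

-28.948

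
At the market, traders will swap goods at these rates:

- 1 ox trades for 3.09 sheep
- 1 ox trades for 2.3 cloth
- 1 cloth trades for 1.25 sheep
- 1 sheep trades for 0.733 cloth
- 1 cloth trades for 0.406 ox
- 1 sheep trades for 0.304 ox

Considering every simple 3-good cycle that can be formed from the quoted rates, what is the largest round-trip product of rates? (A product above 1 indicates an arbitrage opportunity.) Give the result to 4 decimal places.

sheep→cloth→ox→sheep: 0.733 × 0.406 × 3.09 = 0.91958
sheep→ox→cloth→sheep: 0.304 × 2.3 × 1.25 = 0.87400
Maximum is sheep→cloth→ox→sheep at 0.9196; no arbitrage — every cycle loses value.

0.9196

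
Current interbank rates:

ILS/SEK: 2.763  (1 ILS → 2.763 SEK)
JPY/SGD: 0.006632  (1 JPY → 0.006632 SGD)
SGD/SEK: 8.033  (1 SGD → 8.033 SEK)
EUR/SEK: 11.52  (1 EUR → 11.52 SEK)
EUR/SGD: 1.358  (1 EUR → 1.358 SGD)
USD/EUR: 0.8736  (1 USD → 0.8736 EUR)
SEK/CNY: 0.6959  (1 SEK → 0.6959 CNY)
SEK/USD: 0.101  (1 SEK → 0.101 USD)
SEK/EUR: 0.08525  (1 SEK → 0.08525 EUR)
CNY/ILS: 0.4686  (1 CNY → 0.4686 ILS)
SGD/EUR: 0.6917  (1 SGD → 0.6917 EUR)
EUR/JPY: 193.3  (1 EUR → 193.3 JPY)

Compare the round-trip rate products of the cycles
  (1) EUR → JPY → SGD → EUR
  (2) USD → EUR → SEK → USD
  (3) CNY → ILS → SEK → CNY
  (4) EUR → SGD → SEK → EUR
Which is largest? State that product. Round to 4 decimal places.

(1) 193.3 × 0.006632 × 0.6917 = 0.88674
(2) 0.8736 × 11.52 × 0.101 = 1.01645
(3) 0.4686 × 2.763 × 0.6959 = 0.90101
(4) 1.358 × 8.033 × 0.08525 = 0.92998
Highest is cycle (2) at 1.0165 (>1, arbitrage).

1.0165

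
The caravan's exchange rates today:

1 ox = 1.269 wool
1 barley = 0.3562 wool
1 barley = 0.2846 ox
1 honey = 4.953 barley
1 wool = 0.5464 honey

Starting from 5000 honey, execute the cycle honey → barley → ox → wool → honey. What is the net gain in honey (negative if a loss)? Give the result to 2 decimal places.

5000 honey × 4.953 = 24765 barley
24765 barley × 0.2846 = 7048.119 ox
7048.119 ox × 1.269 = 8944.063011 wool
8944.063011 wool × 0.5464 = 4887.0360292104 honey
Net change: 4887.0360292104 − 5000 = -112.9639707896 honey

-112.96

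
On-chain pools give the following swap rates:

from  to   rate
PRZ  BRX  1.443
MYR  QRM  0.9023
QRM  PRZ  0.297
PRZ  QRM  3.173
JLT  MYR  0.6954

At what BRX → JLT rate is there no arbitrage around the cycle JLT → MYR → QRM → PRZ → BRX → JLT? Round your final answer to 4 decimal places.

3.7187

Known legs of the cycle: 0.6954 × 0.9023 × 0.297 × 1.443 = 0.26891091108882
For no arbitrage the full-cycle product must be 1, so the missing rate is 1 / 0.26891091108882 ≈ 3.718704.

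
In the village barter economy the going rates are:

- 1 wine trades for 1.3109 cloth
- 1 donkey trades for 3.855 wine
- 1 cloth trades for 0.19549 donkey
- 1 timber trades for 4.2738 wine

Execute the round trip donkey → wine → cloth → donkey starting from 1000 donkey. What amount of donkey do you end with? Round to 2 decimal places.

1000 donkey × 3.855 = 3855 wine
3855 wine × 1.3109 = 5053.5195 cloth
5053.5195 cloth × 0.19549 = 987.912527055 donkey

987.91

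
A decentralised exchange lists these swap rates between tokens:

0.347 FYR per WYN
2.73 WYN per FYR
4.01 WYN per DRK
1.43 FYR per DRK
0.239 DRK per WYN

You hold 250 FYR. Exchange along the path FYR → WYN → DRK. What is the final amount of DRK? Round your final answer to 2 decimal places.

163.12

250 FYR × 2.73 = 682.5 WYN
682.5 WYN × 0.239 = 163.1175 DRK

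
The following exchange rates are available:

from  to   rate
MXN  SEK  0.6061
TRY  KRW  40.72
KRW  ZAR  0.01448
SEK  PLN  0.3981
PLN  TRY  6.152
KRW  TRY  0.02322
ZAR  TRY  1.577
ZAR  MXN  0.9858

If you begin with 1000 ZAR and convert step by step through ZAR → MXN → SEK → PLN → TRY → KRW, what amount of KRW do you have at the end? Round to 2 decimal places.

59586.71

1000 ZAR × 0.9858 = 985.8 MXN
985.8 MXN × 0.6061 = 597.49338 SEK
597.49338 SEK × 0.3981 = 237.862114578 PLN
237.862114578 PLN × 6.152 = 1463.327728883856 TRY
1463.327728883856 TRY × 40.72 = 59586.70512015061632 KRW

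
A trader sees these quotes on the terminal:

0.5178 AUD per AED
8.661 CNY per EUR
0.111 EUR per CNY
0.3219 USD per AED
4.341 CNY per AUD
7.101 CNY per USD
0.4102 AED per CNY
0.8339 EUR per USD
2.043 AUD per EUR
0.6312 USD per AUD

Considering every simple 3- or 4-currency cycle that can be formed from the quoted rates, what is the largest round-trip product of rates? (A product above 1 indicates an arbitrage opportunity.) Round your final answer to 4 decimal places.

1.0753

AUD→USD→EUR→AUD: 0.6312 × 0.8339 × 2.043 = 1.07535
AUD→USD→CNY→EUR→AUD: 0.6312 × 7.101 × 0.111 × 2.043 = 1.01643
AUD→CNY→EUR→AUD: 4.341 × 0.111 × 2.043 = 0.98442
AED→USD→EUR→CNY→AED: 0.3219 × 0.8339 × 8.661 × 0.4102 = 0.95367
AUD→USD→CNY→AED→AUD: 0.6312 × 7.101 × 0.4102 × 0.5178 = 0.95202
AED→USD→CNY→AED: 0.3219 × 7.101 × 0.4102 = 0.93764
AUD→CNY→AED→AUD: 4.341 × 0.4102 × 0.5178 = 0.92204
Maximum is AUD→USD→EUR→AUD at 1.0753; arbitrage exists.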